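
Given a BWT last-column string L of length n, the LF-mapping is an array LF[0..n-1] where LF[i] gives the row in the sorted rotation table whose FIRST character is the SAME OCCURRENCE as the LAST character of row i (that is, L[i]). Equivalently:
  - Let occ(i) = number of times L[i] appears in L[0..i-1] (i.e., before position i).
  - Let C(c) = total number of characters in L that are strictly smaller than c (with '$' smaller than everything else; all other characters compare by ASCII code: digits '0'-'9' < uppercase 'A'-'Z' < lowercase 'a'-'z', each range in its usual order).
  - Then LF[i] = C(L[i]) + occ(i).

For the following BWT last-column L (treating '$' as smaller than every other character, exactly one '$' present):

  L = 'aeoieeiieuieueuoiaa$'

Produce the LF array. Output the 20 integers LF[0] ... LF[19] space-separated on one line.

Answer: 1 4 15 10 5 6 11 12 7 17 13 8 18 9 19 16 14 2 3 0

Derivation:
Char counts: '$':1, 'a':3, 'e':6, 'i':5, 'o':2, 'u':3
C (first-col start): C('$')=0, C('a')=1, C('e')=4, C('i')=10, C('o')=15, C('u')=17
L[0]='a': occ=0, LF[0]=C('a')+0=1+0=1
L[1]='e': occ=0, LF[1]=C('e')+0=4+0=4
L[2]='o': occ=0, LF[2]=C('o')+0=15+0=15
L[3]='i': occ=0, LF[3]=C('i')+0=10+0=10
L[4]='e': occ=1, LF[4]=C('e')+1=4+1=5
L[5]='e': occ=2, LF[5]=C('e')+2=4+2=6
L[6]='i': occ=1, LF[6]=C('i')+1=10+1=11
L[7]='i': occ=2, LF[7]=C('i')+2=10+2=12
L[8]='e': occ=3, LF[8]=C('e')+3=4+3=7
L[9]='u': occ=0, LF[9]=C('u')+0=17+0=17
L[10]='i': occ=3, LF[10]=C('i')+3=10+3=13
L[11]='e': occ=4, LF[11]=C('e')+4=4+4=8
L[12]='u': occ=1, LF[12]=C('u')+1=17+1=18
L[13]='e': occ=5, LF[13]=C('e')+5=4+5=9
L[14]='u': occ=2, LF[14]=C('u')+2=17+2=19
L[15]='o': occ=1, LF[15]=C('o')+1=15+1=16
L[16]='i': occ=4, LF[16]=C('i')+4=10+4=14
L[17]='a': occ=1, LF[17]=C('a')+1=1+1=2
L[18]='a': occ=2, LF[18]=C('a')+2=1+2=3
L[19]='$': occ=0, LF[19]=C('$')+0=0+0=0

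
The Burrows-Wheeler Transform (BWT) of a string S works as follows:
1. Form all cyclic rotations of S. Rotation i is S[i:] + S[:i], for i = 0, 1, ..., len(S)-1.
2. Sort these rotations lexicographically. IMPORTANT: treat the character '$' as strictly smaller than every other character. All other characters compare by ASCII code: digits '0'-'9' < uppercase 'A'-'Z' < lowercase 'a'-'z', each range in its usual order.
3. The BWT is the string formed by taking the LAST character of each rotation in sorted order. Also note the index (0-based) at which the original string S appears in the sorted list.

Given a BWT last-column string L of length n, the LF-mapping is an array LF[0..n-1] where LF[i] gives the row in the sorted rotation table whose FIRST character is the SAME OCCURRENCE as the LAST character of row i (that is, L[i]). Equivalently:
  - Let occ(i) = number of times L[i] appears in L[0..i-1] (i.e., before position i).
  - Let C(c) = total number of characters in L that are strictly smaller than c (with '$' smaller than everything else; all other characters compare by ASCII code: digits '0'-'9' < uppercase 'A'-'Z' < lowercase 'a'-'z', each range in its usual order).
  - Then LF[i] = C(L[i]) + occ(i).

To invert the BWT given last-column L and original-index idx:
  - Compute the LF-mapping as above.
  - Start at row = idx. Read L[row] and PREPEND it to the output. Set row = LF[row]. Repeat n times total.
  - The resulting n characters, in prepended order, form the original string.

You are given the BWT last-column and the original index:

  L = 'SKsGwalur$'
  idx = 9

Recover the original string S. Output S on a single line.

Answer: walrusKGS$

Derivation:
LF mapping: 3 2 7 1 9 4 5 8 6 0
Walk LF starting at row 9, prepending L[row]:
  step 1: row=9, L[9]='$', prepend. Next row=LF[9]=0
  step 2: row=0, L[0]='S', prepend. Next row=LF[0]=3
  step 3: row=3, L[3]='G', prepend. Next row=LF[3]=1
  step 4: row=1, L[1]='K', prepend. Next row=LF[1]=2
  step 5: row=2, L[2]='s', prepend. Next row=LF[2]=7
  step 6: row=7, L[7]='u', prepend. Next row=LF[7]=8
  step 7: row=8, L[8]='r', prepend. Next row=LF[8]=6
  step 8: row=6, L[6]='l', prepend. Next row=LF[6]=5
  step 9: row=5, L[5]='a', prepend. Next row=LF[5]=4
  step 10: row=4, L[4]='w', prepend. Next row=LF[4]=9
Reversed output: walrusKGS$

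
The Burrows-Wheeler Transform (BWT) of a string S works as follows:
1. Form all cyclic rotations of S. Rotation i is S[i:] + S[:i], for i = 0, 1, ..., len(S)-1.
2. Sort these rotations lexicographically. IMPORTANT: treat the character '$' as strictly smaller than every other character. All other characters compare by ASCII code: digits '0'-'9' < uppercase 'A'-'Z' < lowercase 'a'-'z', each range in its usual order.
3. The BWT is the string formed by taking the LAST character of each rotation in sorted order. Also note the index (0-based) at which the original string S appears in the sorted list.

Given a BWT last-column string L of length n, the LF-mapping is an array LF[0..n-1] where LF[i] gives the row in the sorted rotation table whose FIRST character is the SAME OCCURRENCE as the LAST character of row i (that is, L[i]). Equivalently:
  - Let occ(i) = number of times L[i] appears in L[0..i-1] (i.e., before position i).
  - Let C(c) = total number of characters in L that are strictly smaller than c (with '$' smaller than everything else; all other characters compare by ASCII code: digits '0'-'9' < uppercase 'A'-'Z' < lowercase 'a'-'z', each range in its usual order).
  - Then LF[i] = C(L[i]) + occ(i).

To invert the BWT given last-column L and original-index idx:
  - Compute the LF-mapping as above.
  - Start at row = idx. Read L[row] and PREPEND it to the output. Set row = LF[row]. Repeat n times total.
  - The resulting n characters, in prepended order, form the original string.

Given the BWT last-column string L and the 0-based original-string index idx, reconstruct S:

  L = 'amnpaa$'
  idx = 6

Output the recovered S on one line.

LF mapping: 1 4 5 6 2 3 0
Walk LF starting at row 6, prepending L[row]:
  step 1: row=6, L[6]='$', prepend. Next row=LF[6]=0
  step 2: row=0, L[0]='a', prepend. Next row=LF[0]=1
  step 3: row=1, L[1]='m', prepend. Next row=LF[1]=4
  step 4: row=4, L[4]='a', prepend. Next row=LF[4]=2
  step 5: row=2, L[2]='n', prepend. Next row=LF[2]=5
  step 6: row=5, L[5]='a', prepend. Next row=LF[5]=3
  step 7: row=3, L[3]='p', prepend. Next row=LF[3]=6
Reversed output: panama$

Answer: panama$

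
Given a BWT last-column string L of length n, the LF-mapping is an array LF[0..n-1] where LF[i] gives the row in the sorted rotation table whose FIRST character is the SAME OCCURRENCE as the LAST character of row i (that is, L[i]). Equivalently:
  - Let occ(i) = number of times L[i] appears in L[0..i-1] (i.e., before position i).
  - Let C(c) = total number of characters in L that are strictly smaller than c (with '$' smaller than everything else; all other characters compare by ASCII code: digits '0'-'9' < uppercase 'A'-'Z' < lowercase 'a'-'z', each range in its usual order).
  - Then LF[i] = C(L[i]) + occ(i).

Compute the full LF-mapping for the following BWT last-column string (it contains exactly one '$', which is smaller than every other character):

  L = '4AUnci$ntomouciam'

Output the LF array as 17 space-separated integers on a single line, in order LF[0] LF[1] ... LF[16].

Answer: 1 2 3 11 5 7 0 12 15 13 9 14 16 6 8 4 10

Derivation:
Char counts: '$':1, '4':1, 'A':1, 'U':1, 'a':1, 'c':2, 'i':2, 'm':2, 'n':2, 'o':2, 't':1, 'u':1
C (first-col start): C('$')=0, C('4')=1, C('A')=2, C('U')=3, C('a')=4, C('c')=5, C('i')=7, C('m')=9, C('n')=11, C('o')=13, C('t')=15, C('u')=16
L[0]='4': occ=0, LF[0]=C('4')+0=1+0=1
L[1]='A': occ=0, LF[1]=C('A')+0=2+0=2
L[2]='U': occ=0, LF[2]=C('U')+0=3+0=3
L[3]='n': occ=0, LF[3]=C('n')+0=11+0=11
L[4]='c': occ=0, LF[4]=C('c')+0=5+0=5
L[5]='i': occ=0, LF[5]=C('i')+0=7+0=7
L[6]='$': occ=0, LF[6]=C('$')+0=0+0=0
L[7]='n': occ=1, LF[7]=C('n')+1=11+1=12
L[8]='t': occ=0, LF[8]=C('t')+0=15+0=15
L[9]='o': occ=0, LF[9]=C('o')+0=13+0=13
L[10]='m': occ=0, LF[10]=C('m')+0=9+0=9
L[11]='o': occ=1, LF[11]=C('o')+1=13+1=14
L[12]='u': occ=0, LF[12]=C('u')+0=16+0=16
L[13]='c': occ=1, LF[13]=C('c')+1=5+1=6
L[14]='i': occ=1, LF[14]=C('i')+1=7+1=8
L[15]='a': occ=0, LF[15]=C('a')+0=4+0=4
L[16]='m': occ=1, LF[16]=C('m')+1=9+1=10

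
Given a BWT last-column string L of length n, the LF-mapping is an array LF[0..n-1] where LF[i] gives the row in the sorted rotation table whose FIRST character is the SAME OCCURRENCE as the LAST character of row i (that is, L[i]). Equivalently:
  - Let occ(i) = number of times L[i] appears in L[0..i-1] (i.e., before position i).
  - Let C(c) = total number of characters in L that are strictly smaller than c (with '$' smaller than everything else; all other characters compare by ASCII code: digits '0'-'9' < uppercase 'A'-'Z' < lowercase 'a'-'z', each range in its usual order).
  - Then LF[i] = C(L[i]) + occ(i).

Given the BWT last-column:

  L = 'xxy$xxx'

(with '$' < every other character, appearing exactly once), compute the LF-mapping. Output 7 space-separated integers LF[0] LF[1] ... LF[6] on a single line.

Char counts: '$':1, 'x':5, 'y':1
C (first-col start): C('$')=0, C('x')=1, C('y')=6
L[0]='x': occ=0, LF[0]=C('x')+0=1+0=1
L[1]='x': occ=1, LF[1]=C('x')+1=1+1=2
L[2]='y': occ=0, LF[2]=C('y')+0=6+0=6
L[3]='$': occ=0, LF[3]=C('$')+0=0+0=0
L[4]='x': occ=2, LF[4]=C('x')+2=1+2=3
L[5]='x': occ=3, LF[5]=C('x')+3=1+3=4
L[6]='x': occ=4, LF[6]=C('x')+4=1+4=5

Answer: 1 2 6 0 3 4 5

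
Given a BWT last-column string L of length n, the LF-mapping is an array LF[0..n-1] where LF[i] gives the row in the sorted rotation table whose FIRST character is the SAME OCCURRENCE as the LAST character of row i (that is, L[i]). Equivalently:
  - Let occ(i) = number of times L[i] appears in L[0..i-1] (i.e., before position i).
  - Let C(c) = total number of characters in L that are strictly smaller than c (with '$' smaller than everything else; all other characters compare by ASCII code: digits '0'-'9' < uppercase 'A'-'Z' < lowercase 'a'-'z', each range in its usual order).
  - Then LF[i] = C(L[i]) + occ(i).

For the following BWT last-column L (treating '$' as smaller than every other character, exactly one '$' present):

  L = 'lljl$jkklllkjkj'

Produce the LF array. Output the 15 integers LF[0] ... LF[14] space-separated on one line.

Char counts: '$':1, 'j':4, 'k':4, 'l':6
C (first-col start): C('$')=0, C('j')=1, C('k')=5, C('l')=9
L[0]='l': occ=0, LF[0]=C('l')+0=9+0=9
L[1]='l': occ=1, LF[1]=C('l')+1=9+1=10
L[2]='j': occ=0, LF[2]=C('j')+0=1+0=1
L[3]='l': occ=2, LF[3]=C('l')+2=9+2=11
L[4]='$': occ=0, LF[4]=C('$')+0=0+0=0
L[5]='j': occ=1, LF[5]=C('j')+1=1+1=2
L[6]='k': occ=0, LF[6]=C('k')+0=5+0=5
L[7]='k': occ=1, LF[7]=C('k')+1=5+1=6
L[8]='l': occ=3, LF[8]=C('l')+3=9+3=12
L[9]='l': occ=4, LF[9]=C('l')+4=9+4=13
L[10]='l': occ=5, LF[10]=C('l')+5=9+5=14
L[11]='k': occ=2, LF[11]=C('k')+2=5+2=7
L[12]='j': occ=2, LF[12]=C('j')+2=1+2=3
L[13]='k': occ=3, LF[13]=C('k')+3=5+3=8
L[14]='j': occ=3, LF[14]=C('j')+3=1+3=4

Answer: 9 10 1 11 0 2 5 6 12 13 14 7 3 8 4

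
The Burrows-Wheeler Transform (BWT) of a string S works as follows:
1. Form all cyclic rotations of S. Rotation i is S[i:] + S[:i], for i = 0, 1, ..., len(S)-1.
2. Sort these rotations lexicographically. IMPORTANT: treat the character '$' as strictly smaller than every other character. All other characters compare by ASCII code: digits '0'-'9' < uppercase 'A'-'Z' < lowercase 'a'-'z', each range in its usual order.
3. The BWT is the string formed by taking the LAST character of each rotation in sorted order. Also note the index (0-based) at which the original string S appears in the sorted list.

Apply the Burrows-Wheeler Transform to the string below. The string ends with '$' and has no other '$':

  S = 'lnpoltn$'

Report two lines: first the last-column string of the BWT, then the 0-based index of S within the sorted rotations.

All 8 rotations (rotation i = S[i:]+S[:i]):
  rot[0] = lnpoltn$
  rot[1] = npoltn$l
  rot[2] = poltn$ln
  rot[3] = oltn$lnp
  rot[4] = ltn$lnpo
  rot[5] = tn$lnpol
  rot[6] = n$lnpolt
  rot[7] = $lnpoltn
Sorted (with $ < everything):
  sorted[0] = $lnpoltn  (last char: 'n')
  sorted[1] = lnpoltn$  (last char: '$')
  sorted[2] = ltn$lnpo  (last char: 'o')
  sorted[3] = n$lnpolt  (last char: 't')
  sorted[4] = npoltn$l  (last char: 'l')
  sorted[5] = oltn$lnp  (last char: 'p')
  sorted[6] = poltn$ln  (last char: 'n')
  sorted[7] = tn$lnpol  (last char: 'l')
Last column: n$otlpnl
Original string S is at sorted index 1

Answer: n$otlpnl
1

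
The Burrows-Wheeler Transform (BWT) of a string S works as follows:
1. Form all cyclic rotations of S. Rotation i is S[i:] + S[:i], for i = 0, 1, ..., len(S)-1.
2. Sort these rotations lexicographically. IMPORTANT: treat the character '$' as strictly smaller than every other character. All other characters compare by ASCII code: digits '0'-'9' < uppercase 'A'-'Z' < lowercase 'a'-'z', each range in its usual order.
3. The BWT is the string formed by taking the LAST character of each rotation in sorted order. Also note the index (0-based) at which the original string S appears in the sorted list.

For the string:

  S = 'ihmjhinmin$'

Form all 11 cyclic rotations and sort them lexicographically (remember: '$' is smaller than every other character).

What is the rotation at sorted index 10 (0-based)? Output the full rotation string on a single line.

All 11 rotations (rotation i = S[i:]+S[:i]):
  rot[0] = ihmjhinmin$
  rot[1] = hmjhinmin$i
  rot[2] = mjhinmin$ih
  rot[3] = jhinmin$ihm
  rot[4] = hinmin$ihmj
  rot[5] = inmin$ihmjh
  rot[6] = nmin$ihmjhi
  rot[7] = min$ihmjhin
  rot[8] = in$ihmjhinm
  rot[9] = n$ihmjhinmi
  rot[10] = $ihmjhinmin
Sorted (with $ < everything):
  sorted[0] = $ihmjhinmin
  sorted[1] = hinmin$ihmj
  sorted[2] = hmjhinmin$i
  sorted[3] = ihmjhinmin$
  sorted[4] = in$ihmjhinm
  sorted[5] = inmin$ihmjh
  sorted[6] = jhinmin$ihm
  sorted[7] = min$ihmjhin
  sorted[8] = mjhinmin$ih
  sorted[9] = n$ihmjhinmi
  sorted[10] = nmin$ihmjhi
sorted[10] = nmin$ihmjhi

Answer: nmin$ihmjhi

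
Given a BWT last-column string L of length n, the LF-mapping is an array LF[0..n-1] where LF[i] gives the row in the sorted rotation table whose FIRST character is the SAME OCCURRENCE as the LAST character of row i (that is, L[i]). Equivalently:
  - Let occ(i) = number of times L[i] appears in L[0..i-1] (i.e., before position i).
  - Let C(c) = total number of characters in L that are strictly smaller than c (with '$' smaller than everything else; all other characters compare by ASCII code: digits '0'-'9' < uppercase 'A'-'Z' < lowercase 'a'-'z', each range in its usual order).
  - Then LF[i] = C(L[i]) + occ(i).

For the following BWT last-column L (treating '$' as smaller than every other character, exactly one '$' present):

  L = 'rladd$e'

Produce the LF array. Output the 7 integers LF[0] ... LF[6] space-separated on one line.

Char counts: '$':1, 'a':1, 'd':2, 'e':1, 'l':1, 'r':1
C (first-col start): C('$')=0, C('a')=1, C('d')=2, C('e')=4, C('l')=5, C('r')=6
L[0]='r': occ=0, LF[0]=C('r')+0=6+0=6
L[1]='l': occ=0, LF[1]=C('l')+0=5+0=5
L[2]='a': occ=0, LF[2]=C('a')+0=1+0=1
L[3]='d': occ=0, LF[3]=C('d')+0=2+0=2
L[4]='d': occ=1, LF[4]=C('d')+1=2+1=3
L[5]='$': occ=0, LF[5]=C('$')+0=0+0=0
L[6]='e': occ=0, LF[6]=C('e')+0=4+0=4

Answer: 6 5 1 2 3 0 4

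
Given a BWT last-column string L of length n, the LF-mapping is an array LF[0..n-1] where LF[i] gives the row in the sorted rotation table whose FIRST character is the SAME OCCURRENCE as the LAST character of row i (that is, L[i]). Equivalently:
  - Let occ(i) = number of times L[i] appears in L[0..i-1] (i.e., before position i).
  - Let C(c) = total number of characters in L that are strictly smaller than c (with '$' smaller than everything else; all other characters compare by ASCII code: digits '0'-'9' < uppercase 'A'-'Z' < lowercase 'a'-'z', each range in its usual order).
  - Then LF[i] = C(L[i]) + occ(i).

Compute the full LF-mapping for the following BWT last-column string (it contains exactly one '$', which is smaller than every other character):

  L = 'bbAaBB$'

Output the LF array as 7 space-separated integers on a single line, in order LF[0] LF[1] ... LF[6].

Char counts: '$':1, 'A':1, 'B':2, 'a':1, 'b':2
C (first-col start): C('$')=0, C('A')=1, C('B')=2, C('a')=4, C('b')=5
L[0]='b': occ=0, LF[0]=C('b')+0=5+0=5
L[1]='b': occ=1, LF[1]=C('b')+1=5+1=6
L[2]='A': occ=0, LF[2]=C('A')+0=1+0=1
L[3]='a': occ=0, LF[3]=C('a')+0=4+0=4
L[4]='B': occ=0, LF[4]=C('B')+0=2+0=2
L[5]='B': occ=1, LF[5]=C('B')+1=2+1=3
L[6]='$': occ=0, LF[6]=C('$')+0=0+0=0

Answer: 5 6 1 4 2 3 0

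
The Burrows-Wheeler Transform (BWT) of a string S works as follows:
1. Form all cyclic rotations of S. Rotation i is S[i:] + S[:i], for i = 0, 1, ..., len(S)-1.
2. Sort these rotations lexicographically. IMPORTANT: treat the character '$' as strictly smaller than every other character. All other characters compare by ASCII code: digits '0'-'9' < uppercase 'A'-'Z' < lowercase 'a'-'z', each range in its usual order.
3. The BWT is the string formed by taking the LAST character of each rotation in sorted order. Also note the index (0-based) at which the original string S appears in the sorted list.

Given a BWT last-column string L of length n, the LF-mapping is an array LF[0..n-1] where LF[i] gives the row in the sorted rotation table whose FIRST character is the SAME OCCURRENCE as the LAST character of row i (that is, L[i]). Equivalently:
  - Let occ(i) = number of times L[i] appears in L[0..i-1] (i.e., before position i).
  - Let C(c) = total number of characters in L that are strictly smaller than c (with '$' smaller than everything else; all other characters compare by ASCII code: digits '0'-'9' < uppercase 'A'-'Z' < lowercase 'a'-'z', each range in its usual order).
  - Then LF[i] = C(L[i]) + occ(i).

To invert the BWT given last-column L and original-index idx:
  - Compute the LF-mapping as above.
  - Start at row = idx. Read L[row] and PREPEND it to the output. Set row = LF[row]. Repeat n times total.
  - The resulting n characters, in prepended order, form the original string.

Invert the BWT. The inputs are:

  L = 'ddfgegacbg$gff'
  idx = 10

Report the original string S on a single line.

LF mapping: 4 5 7 10 6 11 1 3 2 12 0 13 8 9
Walk LF starting at row 10, prepending L[row]:
  step 1: row=10, L[10]='$', prepend. Next row=LF[10]=0
  step 2: row=0, L[0]='d', prepend. Next row=LF[0]=4
  step 3: row=4, L[4]='e', prepend. Next row=LF[4]=6
  step 4: row=6, L[6]='a', prepend. Next row=LF[6]=1
  step 5: row=1, L[1]='d', prepend. Next row=LF[1]=5
  step 6: row=5, L[5]='g', prepend. Next row=LF[5]=11
  step 7: row=11, L[11]='g', prepend. Next row=LF[11]=13
  step 8: row=13, L[13]='f', prepend. Next row=LF[13]=9
  step 9: row=9, L[9]='g', prepend. Next row=LF[9]=12
  step 10: row=12, L[12]='f', prepend. Next row=LF[12]=8
  step 11: row=8, L[8]='b', prepend. Next row=LF[8]=2
  step 12: row=2, L[2]='f', prepend. Next row=LF[2]=7
  step 13: row=7, L[7]='c', prepend. Next row=LF[7]=3
  step 14: row=3, L[3]='g', prepend. Next row=LF[3]=10
Reversed output: gcfbfgfggdaed$

Answer: gcfbfgfggdaed$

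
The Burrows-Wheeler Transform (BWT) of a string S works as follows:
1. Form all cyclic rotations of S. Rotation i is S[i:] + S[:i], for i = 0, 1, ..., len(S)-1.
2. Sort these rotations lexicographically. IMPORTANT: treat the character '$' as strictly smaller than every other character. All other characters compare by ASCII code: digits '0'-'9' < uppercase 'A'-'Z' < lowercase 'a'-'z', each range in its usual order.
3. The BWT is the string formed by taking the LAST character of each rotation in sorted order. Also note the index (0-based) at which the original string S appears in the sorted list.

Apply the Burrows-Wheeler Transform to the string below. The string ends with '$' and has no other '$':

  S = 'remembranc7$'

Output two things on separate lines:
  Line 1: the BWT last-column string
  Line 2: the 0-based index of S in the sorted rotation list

All 12 rotations (rotation i = S[i:]+S[:i]):
  rot[0] = remembranc7$
  rot[1] = emembranc7$r
  rot[2] = membranc7$re
  rot[3] = embranc7$rem
  rot[4] = mbranc7$reme
  rot[5] = branc7$remem
  rot[6] = ranc7$rememb
  rot[7] = anc7$remembr
  rot[8] = nc7$remembra
  rot[9] = c7$remembran
  rot[10] = 7$remembranc
  rot[11] = $remembranc7
Sorted (with $ < everything):
  sorted[0] = $remembranc7  (last char: '7')
  sorted[1] = 7$remembranc  (last char: 'c')
  sorted[2] = anc7$remembr  (last char: 'r')
  sorted[3] = branc7$remem  (last char: 'm')
  sorted[4] = c7$remembran  (last char: 'n')
  sorted[5] = embranc7$rem  (last char: 'm')
  sorted[6] = emembranc7$r  (last char: 'r')
  sorted[7] = mbranc7$reme  (last char: 'e')
  sorted[8] = membranc7$re  (last char: 'e')
  sorted[9] = nc7$remembra  (last char: 'a')
  sorted[10] = ranc7$rememb  (last char: 'b')
  sorted[11] = remembranc7$  (last char: '$')
Last column: 7crmnmreeab$
Original string S is at sorted index 11

Answer: 7crmnmreeab$
11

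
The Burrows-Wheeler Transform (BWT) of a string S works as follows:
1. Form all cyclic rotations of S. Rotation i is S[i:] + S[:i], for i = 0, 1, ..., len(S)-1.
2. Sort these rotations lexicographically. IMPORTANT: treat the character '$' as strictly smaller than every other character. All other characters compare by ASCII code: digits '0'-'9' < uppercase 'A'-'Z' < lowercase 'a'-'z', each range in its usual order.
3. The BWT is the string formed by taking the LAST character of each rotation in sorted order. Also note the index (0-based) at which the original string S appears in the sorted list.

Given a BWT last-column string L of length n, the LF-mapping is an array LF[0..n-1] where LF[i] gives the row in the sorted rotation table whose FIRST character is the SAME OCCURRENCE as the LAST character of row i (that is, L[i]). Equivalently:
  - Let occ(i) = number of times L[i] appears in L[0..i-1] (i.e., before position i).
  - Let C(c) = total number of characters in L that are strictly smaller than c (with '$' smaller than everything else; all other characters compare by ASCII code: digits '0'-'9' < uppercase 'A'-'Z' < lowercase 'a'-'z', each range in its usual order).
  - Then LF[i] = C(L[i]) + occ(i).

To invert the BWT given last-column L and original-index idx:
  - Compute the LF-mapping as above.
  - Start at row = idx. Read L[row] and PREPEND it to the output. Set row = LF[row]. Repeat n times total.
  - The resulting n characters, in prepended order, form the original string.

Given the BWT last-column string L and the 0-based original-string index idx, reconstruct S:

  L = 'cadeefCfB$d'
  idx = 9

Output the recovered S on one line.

LF mapping: 4 3 5 7 8 9 2 10 1 0 6
Walk LF starting at row 9, prepending L[row]:
  step 1: row=9, L[9]='$', prepend. Next row=LF[9]=0
  step 2: row=0, L[0]='c', prepend. Next row=LF[0]=4
  step 3: row=4, L[4]='e', prepend. Next row=LF[4]=8
  step 4: row=8, L[8]='B', prepend. Next row=LF[8]=1
  step 5: row=1, L[1]='a', prepend. Next row=LF[1]=3
  step 6: row=3, L[3]='e', prepend. Next row=LF[3]=7
  step 7: row=7, L[7]='f', prepend. Next row=LF[7]=10
  step 8: row=10, L[10]='d', prepend. Next row=LF[10]=6
  step 9: row=6, L[6]='C', prepend. Next row=LF[6]=2
  step 10: row=2, L[2]='d', prepend. Next row=LF[2]=5
  step 11: row=5, L[5]='f', prepend. Next row=LF[5]=9
Reversed output: fdCdfeaBec$

Answer: fdCdfeaBec$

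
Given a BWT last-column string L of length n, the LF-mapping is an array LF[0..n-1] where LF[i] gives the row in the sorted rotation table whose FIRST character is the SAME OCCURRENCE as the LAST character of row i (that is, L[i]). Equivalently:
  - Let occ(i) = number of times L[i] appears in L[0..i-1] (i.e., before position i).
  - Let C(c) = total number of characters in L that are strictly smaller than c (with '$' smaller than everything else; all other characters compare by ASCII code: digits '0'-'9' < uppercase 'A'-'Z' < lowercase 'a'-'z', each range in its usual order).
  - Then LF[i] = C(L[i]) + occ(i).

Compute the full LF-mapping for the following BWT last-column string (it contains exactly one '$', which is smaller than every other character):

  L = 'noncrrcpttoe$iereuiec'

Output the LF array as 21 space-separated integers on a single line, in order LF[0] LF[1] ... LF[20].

Answer: 10 12 11 1 15 16 2 14 18 19 13 4 0 8 5 17 6 20 9 7 3

Derivation:
Char counts: '$':1, 'c':3, 'e':4, 'i':2, 'n':2, 'o':2, 'p':1, 'r':3, 't':2, 'u':1
C (first-col start): C('$')=0, C('c')=1, C('e')=4, C('i')=8, C('n')=10, C('o')=12, C('p')=14, C('r')=15, C('t')=18, C('u')=20
L[0]='n': occ=0, LF[0]=C('n')+0=10+0=10
L[1]='o': occ=0, LF[1]=C('o')+0=12+0=12
L[2]='n': occ=1, LF[2]=C('n')+1=10+1=11
L[3]='c': occ=0, LF[3]=C('c')+0=1+0=1
L[4]='r': occ=0, LF[4]=C('r')+0=15+0=15
L[5]='r': occ=1, LF[5]=C('r')+1=15+1=16
L[6]='c': occ=1, LF[6]=C('c')+1=1+1=2
L[7]='p': occ=0, LF[7]=C('p')+0=14+0=14
L[8]='t': occ=0, LF[8]=C('t')+0=18+0=18
L[9]='t': occ=1, LF[9]=C('t')+1=18+1=19
L[10]='o': occ=1, LF[10]=C('o')+1=12+1=13
L[11]='e': occ=0, LF[11]=C('e')+0=4+0=4
L[12]='$': occ=0, LF[12]=C('$')+0=0+0=0
L[13]='i': occ=0, LF[13]=C('i')+0=8+0=8
L[14]='e': occ=1, LF[14]=C('e')+1=4+1=5
L[15]='r': occ=2, LF[15]=C('r')+2=15+2=17
L[16]='e': occ=2, LF[16]=C('e')+2=4+2=6
L[17]='u': occ=0, LF[17]=C('u')+0=20+0=20
L[18]='i': occ=1, LF[18]=C('i')+1=8+1=9
L[19]='e': occ=3, LF[19]=C('e')+3=4+3=7
L[20]='c': occ=2, LF[20]=C('c')+2=1+2=3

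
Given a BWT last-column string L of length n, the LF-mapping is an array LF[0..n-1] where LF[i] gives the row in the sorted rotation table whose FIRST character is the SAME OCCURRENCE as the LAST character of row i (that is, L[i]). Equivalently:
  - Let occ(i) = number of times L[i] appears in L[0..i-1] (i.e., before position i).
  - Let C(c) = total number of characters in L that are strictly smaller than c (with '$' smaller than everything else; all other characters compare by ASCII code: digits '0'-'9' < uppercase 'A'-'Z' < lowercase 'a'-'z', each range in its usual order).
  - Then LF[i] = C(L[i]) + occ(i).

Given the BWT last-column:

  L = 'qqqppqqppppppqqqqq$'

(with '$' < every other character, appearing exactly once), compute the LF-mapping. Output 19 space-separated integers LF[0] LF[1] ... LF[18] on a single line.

Answer: 9 10 11 1 2 12 13 3 4 5 6 7 8 14 15 16 17 18 0

Derivation:
Char counts: '$':1, 'p':8, 'q':10
C (first-col start): C('$')=0, C('p')=1, C('q')=9
L[0]='q': occ=0, LF[0]=C('q')+0=9+0=9
L[1]='q': occ=1, LF[1]=C('q')+1=9+1=10
L[2]='q': occ=2, LF[2]=C('q')+2=9+2=11
L[3]='p': occ=0, LF[3]=C('p')+0=1+0=1
L[4]='p': occ=1, LF[4]=C('p')+1=1+1=2
L[5]='q': occ=3, LF[5]=C('q')+3=9+3=12
L[6]='q': occ=4, LF[6]=C('q')+4=9+4=13
L[7]='p': occ=2, LF[7]=C('p')+2=1+2=3
L[8]='p': occ=3, LF[8]=C('p')+3=1+3=4
L[9]='p': occ=4, LF[9]=C('p')+4=1+4=5
L[10]='p': occ=5, LF[10]=C('p')+5=1+5=6
L[11]='p': occ=6, LF[11]=C('p')+6=1+6=7
L[12]='p': occ=7, LF[12]=C('p')+7=1+7=8
L[13]='q': occ=5, LF[13]=C('q')+5=9+5=14
L[14]='q': occ=6, LF[14]=C('q')+6=9+6=15
L[15]='q': occ=7, LF[15]=C('q')+7=9+7=16
L[16]='q': occ=8, LF[16]=C('q')+8=9+8=17
L[17]='q': occ=9, LF[17]=C('q')+9=9+9=18
L[18]='$': occ=0, LF[18]=C('$')+0=0+0=0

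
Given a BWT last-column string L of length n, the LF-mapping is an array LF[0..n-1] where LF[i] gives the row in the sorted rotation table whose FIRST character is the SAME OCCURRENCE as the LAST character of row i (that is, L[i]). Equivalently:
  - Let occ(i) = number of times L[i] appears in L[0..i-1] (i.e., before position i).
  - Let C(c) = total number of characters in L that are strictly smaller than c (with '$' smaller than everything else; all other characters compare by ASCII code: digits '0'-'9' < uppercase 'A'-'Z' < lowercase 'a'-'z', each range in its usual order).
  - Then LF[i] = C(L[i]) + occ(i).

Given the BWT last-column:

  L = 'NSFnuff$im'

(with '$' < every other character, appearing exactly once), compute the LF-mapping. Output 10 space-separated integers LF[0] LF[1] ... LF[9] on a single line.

Char counts: '$':1, 'F':1, 'N':1, 'S':1, 'f':2, 'i':1, 'm':1, 'n':1, 'u':1
C (first-col start): C('$')=0, C('F')=1, C('N')=2, C('S')=3, C('f')=4, C('i')=6, C('m')=7, C('n')=8, C('u')=9
L[0]='N': occ=0, LF[0]=C('N')+0=2+0=2
L[1]='S': occ=0, LF[1]=C('S')+0=3+0=3
L[2]='F': occ=0, LF[2]=C('F')+0=1+0=1
L[3]='n': occ=0, LF[3]=C('n')+0=8+0=8
L[4]='u': occ=0, LF[4]=C('u')+0=9+0=9
L[5]='f': occ=0, LF[5]=C('f')+0=4+0=4
L[6]='f': occ=1, LF[6]=C('f')+1=4+1=5
L[7]='$': occ=0, LF[7]=C('$')+0=0+0=0
L[8]='i': occ=0, LF[8]=C('i')+0=6+0=6
L[9]='m': occ=0, LF[9]=C('m')+0=7+0=7

Answer: 2 3 1 8 9 4 5 0 6 7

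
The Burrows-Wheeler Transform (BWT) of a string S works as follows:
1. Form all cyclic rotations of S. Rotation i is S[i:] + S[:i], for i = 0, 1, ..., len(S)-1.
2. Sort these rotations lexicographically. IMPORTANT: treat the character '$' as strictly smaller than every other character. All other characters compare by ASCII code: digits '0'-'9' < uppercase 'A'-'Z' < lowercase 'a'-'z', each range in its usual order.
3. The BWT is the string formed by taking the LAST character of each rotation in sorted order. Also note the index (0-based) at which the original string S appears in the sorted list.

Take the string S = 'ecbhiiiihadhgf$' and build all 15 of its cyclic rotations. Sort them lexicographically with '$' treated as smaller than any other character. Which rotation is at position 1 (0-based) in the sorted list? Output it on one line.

All 15 rotations (rotation i = S[i:]+S[:i]):
  rot[0] = ecbhiiiihadhgf$
  rot[1] = cbhiiiihadhgf$e
  rot[2] = bhiiiihadhgf$ec
  rot[3] = hiiiihadhgf$ecb
  rot[4] = iiiihadhgf$ecbh
  rot[5] = iiihadhgf$ecbhi
  rot[6] = iihadhgf$ecbhii
  rot[7] = ihadhgf$ecbhiii
  rot[8] = hadhgf$ecbhiiii
  rot[9] = adhgf$ecbhiiiih
  rot[10] = dhgf$ecbhiiiiha
  rot[11] = hgf$ecbhiiiihad
  rot[12] = gf$ecbhiiiihadh
  rot[13] = f$ecbhiiiihadhg
  rot[14] = $ecbhiiiihadhgf
Sorted (with $ < everything):
  sorted[0] = $ecbhiiiihadhgf
  sorted[1] = adhgf$ecbhiiiih
  sorted[2] = bhiiiihadhgf$ec
  sorted[3] = cbhiiiihadhgf$e
  sorted[4] = dhgf$ecbhiiiiha
  sorted[5] = ecbhiiiihadhgf$
  sorted[6] = f$ecbhiiiihadhg
  sorted[7] = gf$ecbhiiiihadh
  sorted[8] = hadhgf$ecbhiiii
  sorted[9] = hgf$ecbhiiiihad
  sorted[10] = hiiiihadhgf$ecb
  sorted[11] = ihadhgf$ecbhiii
  sorted[12] = iihadhgf$ecbhii
  sorted[13] = iiihadhgf$ecbhi
  sorted[14] = iiiihadhgf$ecbh
sorted[1] = adhgf$ecbhiiiih

Answer: adhgf$ecbhiiiih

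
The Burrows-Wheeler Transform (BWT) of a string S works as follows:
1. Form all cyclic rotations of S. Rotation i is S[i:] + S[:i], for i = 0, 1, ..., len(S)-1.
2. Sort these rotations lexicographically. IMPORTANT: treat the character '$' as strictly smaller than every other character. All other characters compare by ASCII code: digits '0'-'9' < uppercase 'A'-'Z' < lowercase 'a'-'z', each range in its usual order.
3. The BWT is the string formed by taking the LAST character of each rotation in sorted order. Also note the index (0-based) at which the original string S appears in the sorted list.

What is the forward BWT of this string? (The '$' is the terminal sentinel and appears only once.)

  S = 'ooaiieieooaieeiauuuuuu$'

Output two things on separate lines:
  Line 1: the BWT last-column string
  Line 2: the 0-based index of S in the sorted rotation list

All 23 rotations (rotation i = S[i:]+S[:i]):
  rot[0] = ooaiieieooaieeiauuuuuu$
  rot[1] = oaiieieooaieeiauuuuuu$o
  rot[2] = aiieieooaieeiauuuuuu$oo
  rot[3] = iieieooaieeiauuuuuu$ooa
  rot[4] = ieieooaieeiauuuuuu$ooai
  rot[5] = eieooaieeiauuuuuu$ooaii
  rot[6] = ieooaieeiauuuuuu$ooaiie
  rot[7] = eooaieeiauuuuuu$ooaiiei
  rot[8] = ooaieeiauuuuuu$ooaiieie
  rot[9] = oaieeiauuuuuu$ooaiieieo
  rot[10] = aieeiauuuuuu$ooaiieieoo
  rot[11] = ieeiauuuuuu$ooaiieieooa
  rot[12] = eeiauuuuuu$ooaiieieooai
  rot[13] = eiauuuuuu$ooaiieieooaie
  rot[14] = iauuuuuu$ooaiieieooaiee
  rot[15] = auuuuuu$ooaiieieooaieei
  rot[16] = uuuuuu$ooaiieieooaieeia
  rot[17] = uuuuu$ooaiieieooaieeiau
  rot[18] = uuuu$ooaiieieooaieeiauu
  rot[19] = uuu$ooaiieieooaieeiauuu
  rot[20] = uu$ooaiieieooaieeiauuuu
  rot[21] = u$ooaiieieooaieeiauuuuu
  rot[22] = $ooaiieieooaieeiauuuuuu
Sorted (with $ < everything):
  sorted[0] = $ooaiieieooaieeiauuuuuu  (last char: 'u')
  sorted[1] = aieeiauuuuuu$ooaiieieoo  (last char: 'o')
  sorted[2] = aiieieooaieeiauuuuuu$oo  (last char: 'o')
  sorted[3] = auuuuuu$ooaiieieooaieei  (last char: 'i')
  sorted[4] = eeiauuuuuu$ooaiieieooai  (last char: 'i')
  sorted[5] = eiauuuuuu$ooaiieieooaie  (last char: 'e')
  sorted[6] = eieooaieeiauuuuuu$ooaii  (last char: 'i')
  sorted[7] = eooaieeiauuuuuu$ooaiiei  (last char: 'i')
  sorted[8] = iauuuuuu$ooaiieieooaiee  (last char: 'e')
  sorted[9] = ieeiauuuuuu$ooaiieieooa  (last char: 'a')
  sorted[10] = ieieooaieeiauuuuuu$ooai  (last char: 'i')
  sorted[11] = ieooaieeiauuuuuu$ooaiie  (last char: 'e')
  sorted[12] = iieieooaieeiauuuuuu$ooa  (last char: 'a')
  sorted[13] = oaieeiauuuuuu$ooaiieieo  (last char: 'o')
  sorted[14] = oaiieieooaieeiauuuuuu$o  (last char: 'o')
  sorted[15] = ooaieeiauuuuuu$ooaiieie  (last char: 'e')
  sorted[16] = ooaiieieooaieeiauuuuuu$  (last char: '$')
  sorted[17] = u$ooaiieieooaieeiauuuuu  (last char: 'u')
  sorted[18] = uu$ooaiieieooaieeiauuuu  (last char: 'u')
  sorted[19] = uuu$ooaiieieooaieeiauuu  (last char: 'u')
  sorted[20] = uuuu$ooaiieieooaieeiauu  (last char: 'u')
  sorted[21] = uuuuu$ooaiieieooaieeiau  (last char: 'u')
  sorted[22] = uuuuuu$ooaiieieooaieeia  (last char: 'a')
Last column: uooiieiieaieaooe$uuuuua
Original string S is at sorted index 16

Answer: uooiieiieaieaooe$uuuuua
16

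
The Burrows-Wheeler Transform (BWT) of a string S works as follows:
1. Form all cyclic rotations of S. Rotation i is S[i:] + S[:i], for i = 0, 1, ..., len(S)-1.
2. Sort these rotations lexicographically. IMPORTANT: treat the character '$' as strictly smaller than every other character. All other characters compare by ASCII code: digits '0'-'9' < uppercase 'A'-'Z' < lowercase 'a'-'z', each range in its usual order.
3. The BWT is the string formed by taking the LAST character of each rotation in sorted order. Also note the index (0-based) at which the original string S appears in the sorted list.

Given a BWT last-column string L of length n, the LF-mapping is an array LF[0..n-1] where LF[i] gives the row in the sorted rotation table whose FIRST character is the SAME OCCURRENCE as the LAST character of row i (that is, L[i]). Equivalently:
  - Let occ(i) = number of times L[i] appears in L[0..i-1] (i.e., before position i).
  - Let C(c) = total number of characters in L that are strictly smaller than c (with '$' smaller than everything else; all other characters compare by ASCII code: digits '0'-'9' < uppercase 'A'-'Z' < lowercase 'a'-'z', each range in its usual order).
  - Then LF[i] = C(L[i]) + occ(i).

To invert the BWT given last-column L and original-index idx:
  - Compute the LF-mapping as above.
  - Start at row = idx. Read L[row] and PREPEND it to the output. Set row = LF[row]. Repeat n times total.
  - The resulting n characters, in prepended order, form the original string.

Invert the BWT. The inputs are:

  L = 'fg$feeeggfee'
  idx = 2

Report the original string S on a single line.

Answer: eegfgeegfef$

Derivation:
LF mapping: 6 9 0 7 1 2 3 10 11 8 4 5
Walk LF starting at row 2, prepending L[row]:
  step 1: row=2, L[2]='$', prepend. Next row=LF[2]=0
  step 2: row=0, L[0]='f', prepend. Next row=LF[0]=6
  step 3: row=6, L[6]='e', prepend. Next row=LF[6]=3
  step 4: row=3, L[3]='f', prepend. Next row=LF[3]=7
  step 5: row=7, L[7]='g', prepend. Next row=LF[7]=10
  step 6: row=10, L[10]='e', prepend. Next row=LF[10]=4
  step 7: row=4, L[4]='e', prepend. Next row=LF[4]=1
  step 8: row=1, L[1]='g', prepend. Next row=LF[1]=9
  step 9: row=9, L[9]='f', prepend. Next row=LF[9]=8
  step 10: row=8, L[8]='g', prepend. Next row=LF[8]=11
  step 11: row=11, L[11]='e', prepend. Next row=LF[11]=5
  step 12: row=5, L[5]='e', prepend. Next row=LF[5]=2
Reversed output: eegfgeegfef$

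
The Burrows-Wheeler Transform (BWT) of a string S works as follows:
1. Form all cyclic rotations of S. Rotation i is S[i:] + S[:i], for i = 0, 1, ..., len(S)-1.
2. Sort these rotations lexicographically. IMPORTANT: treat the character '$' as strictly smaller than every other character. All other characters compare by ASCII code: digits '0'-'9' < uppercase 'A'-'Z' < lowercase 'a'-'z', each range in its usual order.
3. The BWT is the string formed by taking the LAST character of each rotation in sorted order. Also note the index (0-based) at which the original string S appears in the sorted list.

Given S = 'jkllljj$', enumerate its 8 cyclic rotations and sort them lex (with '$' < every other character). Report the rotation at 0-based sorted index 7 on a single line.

All 8 rotations (rotation i = S[i:]+S[:i]):
  rot[0] = jkllljj$
  rot[1] = kllljj$j
  rot[2] = llljj$jk
  rot[3] = lljj$jkl
  rot[4] = ljj$jkll
  rot[5] = jj$jklll
  rot[6] = j$jklllj
  rot[7] = $jkllljj
Sorted (with $ < everything):
  sorted[0] = $jkllljj
  sorted[1] = j$jklllj
  sorted[2] = jj$jklll
  sorted[3] = jkllljj$
  sorted[4] = kllljj$j
  sorted[5] = ljj$jkll
  sorted[6] = lljj$jkl
  sorted[7] = llljj$jk
sorted[7] = llljj$jk

Answer: llljj$jk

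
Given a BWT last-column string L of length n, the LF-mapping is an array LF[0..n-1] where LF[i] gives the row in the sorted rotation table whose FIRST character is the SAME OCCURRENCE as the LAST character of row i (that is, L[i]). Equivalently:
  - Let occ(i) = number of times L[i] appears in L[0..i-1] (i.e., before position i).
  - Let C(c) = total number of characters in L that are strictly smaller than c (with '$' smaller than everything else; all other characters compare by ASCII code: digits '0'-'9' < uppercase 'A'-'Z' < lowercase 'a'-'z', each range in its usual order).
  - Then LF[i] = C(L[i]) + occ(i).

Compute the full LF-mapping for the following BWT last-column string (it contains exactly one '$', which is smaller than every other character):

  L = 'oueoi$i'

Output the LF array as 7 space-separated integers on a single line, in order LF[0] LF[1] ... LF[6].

Answer: 4 6 1 5 2 0 3

Derivation:
Char counts: '$':1, 'e':1, 'i':2, 'o':2, 'u':1
C (first-col start): C('$')=0, C('e')=1, C('i')=2, C('o')=4, C('u')=6
L[0]='o': occ=0, LF[0]=C('o')+0=4+0=4
L[1]='u': occ=0, LF[1]=C('u')+0=6+0=6
L[2]='e': occ=0, LF[2]=C('e')+0=1+0=1
L[3]='o': occ=1, LF[3]=C('o')+1=4+1=5
L[4]='i': occ=0, LF[4]=C('i')+0=2+0=2
L[5]='$': occ=0, LF[5]=C('$')+0=0+0=0
L[6]='i': occ=1, LF[6]=C('i')+1=2+1=3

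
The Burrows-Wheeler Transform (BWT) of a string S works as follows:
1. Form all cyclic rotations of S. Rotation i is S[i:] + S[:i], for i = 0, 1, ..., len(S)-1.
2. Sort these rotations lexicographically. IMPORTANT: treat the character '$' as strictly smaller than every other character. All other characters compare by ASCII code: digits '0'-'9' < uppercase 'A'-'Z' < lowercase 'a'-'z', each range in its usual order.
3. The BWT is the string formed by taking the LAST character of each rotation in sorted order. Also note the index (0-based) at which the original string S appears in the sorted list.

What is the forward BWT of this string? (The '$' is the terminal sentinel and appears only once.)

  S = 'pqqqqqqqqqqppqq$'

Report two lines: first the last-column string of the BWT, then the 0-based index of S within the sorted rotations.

All 16 rotations (rotation i = S[i:]+S[:i]):
  rot[0] = pqqqqqqqqqqppqq$
  rot[1] = qqqqqqqqqqppqq$p
  rot[2] = qqqqqqqqqppqq$pq
  rot[3] = qqqqqqqqppqq$pqq
  rot[4] = qqqqqqqppqq$pqqq
  rot[5] = qqqqqqppqq$pqqqq
  rot[6] = qqqqqppqq$pqqqqq
  rot[7] = qqqqppqq$pqqqqqq
  rot[8] = qqqppqq$pqqqqqqq
  rot[9] = qqppqq$pqqqqqqqq
  rot[10] = qppqq$pqqqqqqqqq
  rot[11] = ppqq$pqqqqqqqqqq
  rot[12] = pqq$pqqqqqqqqqqp
  rot[13] = qq$pqqqqqqqqqqpp
  rot[14] = q$pqqqqqqqqqqppq
  rot[15] = $pqqqqqqqqqqppqq
Sorted (with $ < everything):
  sorted[0] = $pqqqqqqqqqqppqq  (last char: 'q')
  sorted[1] = ppqq$pqqqqqqqqqq  (last char: 'q')
  sorted[2] = pqq$pqqqqqqqqqqp  (last char: 'p')
  sorted[3] = pqqqqqqqqqqppqq$  (last char: '$')
  sorted[4] = q$pqqqqqqqqqqppq  (last char: 'q')
  sorted[5] = qppqq$pqqqqqqqqq  (last char: 'q')
  sorted[6] = qq$pqqqqqqqqqqpp  (last char: 'p')
  sorted[7] = qqppqq$pqqqqqqqq  (last char: 'q')
  sorted[8] = qqqppqq$pqqqqqqq  (last char: 'q')
  sorted[9] = qqqqppqq$pqqqqqq  (last char: 'q')
  sorted[10] = qqqqqppqq$pqqqqq  (last char: 'q')
  sorted[11] = qqqqqqppqq$pqqqq  (last char: 'q')
  sorted[12] = qqqqqqqppqq$pqqq  (last char: 'q')
  sorted[13] = qqqqqqqqppqq$pqq  (last char: 'q')
  sorted[14] = qqqqqqqqqppqq$pq  (last char: 'q')
  sorted[15] = qqqqqqqqqqppqq$p  (last char: 'p')
Last column: qqp$qqpqqqqqqqqp
Original string S is at sorted index 3

Answer: qqp$qqpqqqqqqqqp
3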